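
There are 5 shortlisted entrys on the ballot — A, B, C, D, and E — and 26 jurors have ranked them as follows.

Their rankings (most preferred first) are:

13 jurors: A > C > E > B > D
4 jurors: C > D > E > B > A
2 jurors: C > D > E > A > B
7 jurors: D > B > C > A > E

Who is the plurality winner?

First-place vote totals:
  A: 13
  B: 0
  C: 6
  D: 7
  E: 0
A has the most first-place votes.

A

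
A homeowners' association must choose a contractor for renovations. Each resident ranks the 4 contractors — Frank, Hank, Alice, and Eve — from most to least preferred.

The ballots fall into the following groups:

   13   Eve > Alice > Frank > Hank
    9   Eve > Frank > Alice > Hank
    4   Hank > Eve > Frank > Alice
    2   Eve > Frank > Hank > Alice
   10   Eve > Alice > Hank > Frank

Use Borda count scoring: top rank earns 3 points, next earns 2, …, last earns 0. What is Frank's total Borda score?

Borda scores:
  Frank: 13·1 + 9·2 + 4·1 + 2·2 + 10·0 = 39
  Hank: 13·0 + 9·0 + 4·3 + 2·1 + 10·1 = 24
  Alice: 13·2 + 9·1 + 4·0 + 2·0 + 10·2 = 55
  Eve: 13·3 + 9·3 + 4·2 + 2·3 + 10·3 = 110

39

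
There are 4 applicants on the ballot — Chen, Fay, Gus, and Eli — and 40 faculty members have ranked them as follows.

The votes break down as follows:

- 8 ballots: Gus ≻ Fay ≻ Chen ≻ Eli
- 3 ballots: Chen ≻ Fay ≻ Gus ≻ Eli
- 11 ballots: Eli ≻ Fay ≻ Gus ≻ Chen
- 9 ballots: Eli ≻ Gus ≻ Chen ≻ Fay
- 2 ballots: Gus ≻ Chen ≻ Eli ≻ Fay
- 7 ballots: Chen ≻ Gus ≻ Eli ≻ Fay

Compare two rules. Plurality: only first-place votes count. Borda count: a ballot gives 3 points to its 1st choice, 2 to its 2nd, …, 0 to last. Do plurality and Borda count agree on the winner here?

No

Plurality first-place counts: Chen 10, Fay 0, Gus 10, Eli 20 → Eli.
Borda totals: Chen 51, Fay 44, Gus 76, Eli 69 → Gus.
The two rules disagree: plurality picks Eli, Borda picks Gus.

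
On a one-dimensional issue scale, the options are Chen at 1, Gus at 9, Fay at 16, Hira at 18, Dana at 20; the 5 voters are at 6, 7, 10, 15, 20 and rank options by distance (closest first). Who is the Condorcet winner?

Gus

With single-peaked preferences on a line, the Condorcet winner is the candidate closest to the median voter.
The median voter (position 10) is closest to Gus at 9.
Check: Gus vs Hira — voters closer to Gus: 3 of 5.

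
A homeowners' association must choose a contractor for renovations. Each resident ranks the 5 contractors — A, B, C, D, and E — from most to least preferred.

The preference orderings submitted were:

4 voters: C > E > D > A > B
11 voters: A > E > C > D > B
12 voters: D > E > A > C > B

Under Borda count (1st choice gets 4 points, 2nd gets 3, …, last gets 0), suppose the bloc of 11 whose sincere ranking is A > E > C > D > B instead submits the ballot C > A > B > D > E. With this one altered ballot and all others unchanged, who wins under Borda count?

C

Borda totals with the altered ballot: A 61, B 22, C 72, D 67, E 48.
The switch changes the winner from E to C.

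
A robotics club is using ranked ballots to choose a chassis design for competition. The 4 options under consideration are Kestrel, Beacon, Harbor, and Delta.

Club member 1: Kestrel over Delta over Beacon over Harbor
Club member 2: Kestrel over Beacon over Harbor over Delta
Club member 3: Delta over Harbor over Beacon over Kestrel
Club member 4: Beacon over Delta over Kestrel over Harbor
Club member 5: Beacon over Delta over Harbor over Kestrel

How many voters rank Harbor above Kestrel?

2

Ballots ranking Harbor above Kestrel: 2.
Ballots ranking Kestrel above Harbor: 3.
So 2 of 5 voters prefer Harbor to Kestrel.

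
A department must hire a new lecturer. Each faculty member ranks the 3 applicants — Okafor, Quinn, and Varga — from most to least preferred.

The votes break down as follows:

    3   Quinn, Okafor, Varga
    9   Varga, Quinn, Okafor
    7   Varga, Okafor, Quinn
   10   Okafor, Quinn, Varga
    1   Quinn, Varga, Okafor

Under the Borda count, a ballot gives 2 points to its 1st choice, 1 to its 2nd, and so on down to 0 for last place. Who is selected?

Varga

Borda scores:
  Okafor: 3·1 + 9·0 + 7·1 + 10·2 + 0 = 30
  Quinn: 3·2 + 9·1 + 7·0 + 10·1 + 2 = 27
  Varga: 3·0 + 9·2 + 7·2 + 10·0 + 1 = 33
Varga has the highest total.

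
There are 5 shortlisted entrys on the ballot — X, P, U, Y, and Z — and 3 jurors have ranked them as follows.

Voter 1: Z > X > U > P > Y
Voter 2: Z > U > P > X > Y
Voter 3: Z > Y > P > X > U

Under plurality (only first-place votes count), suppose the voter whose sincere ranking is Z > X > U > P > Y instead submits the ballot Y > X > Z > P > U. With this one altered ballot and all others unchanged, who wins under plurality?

Z

First-place totals with the altered ballot: X 0, P 0, U 0, Y 1, Z 2.
The winner is unchanged: still Z.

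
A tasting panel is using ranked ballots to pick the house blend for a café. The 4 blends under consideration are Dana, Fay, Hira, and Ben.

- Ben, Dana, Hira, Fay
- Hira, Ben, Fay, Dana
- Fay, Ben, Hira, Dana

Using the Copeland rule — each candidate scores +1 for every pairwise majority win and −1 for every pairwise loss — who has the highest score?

Ben

Pairwise results:
  Dana vs Fay: Fay wins 2–1.
  Dana vs Hira: Hira wins 2–1.
  Dana vs Ben: Ben wins 3–0.
  Fay vs Hira: Hira wins 2–1.
  Fay vs Ben: Ben wins 2–1.
  Hira vs Ben: Ben wins 2–1.
Copeland scores (wins − losses):
  Dana: 0 − 3 = -3
  Fay: 1 − 2 = -1
  Hira: 2 − 1 = 1
  Ben: 3 − 0 = 3
Ben has the best Copeland score.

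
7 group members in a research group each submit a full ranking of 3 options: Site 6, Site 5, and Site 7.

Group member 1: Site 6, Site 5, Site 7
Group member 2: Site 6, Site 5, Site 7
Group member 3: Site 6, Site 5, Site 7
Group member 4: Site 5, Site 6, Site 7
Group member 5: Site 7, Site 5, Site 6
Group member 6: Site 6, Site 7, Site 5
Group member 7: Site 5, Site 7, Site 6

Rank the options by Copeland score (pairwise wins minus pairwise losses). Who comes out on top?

Site 6

Pairwise results:
  Site 6 vs Site 5: Site 6 wins 4–3.
  Site 6 vs Site 7: Site 6 wins 5–2.
  Site 5 vs Site 7: Site 5 wins 5–2.
Copeland scores (wins − losses):
  Site 6: 2 − 0 = 2
  Site 5: 1 − 1 = 0
  Site 7: 0 − 2 = -2
Site 6 has the best Copeland score.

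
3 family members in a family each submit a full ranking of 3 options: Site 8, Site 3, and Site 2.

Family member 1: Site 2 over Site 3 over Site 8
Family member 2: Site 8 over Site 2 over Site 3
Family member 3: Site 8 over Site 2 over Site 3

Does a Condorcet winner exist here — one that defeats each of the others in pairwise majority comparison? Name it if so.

Head-to-head results (3 voters total):
Site 8 vs Site 3: Site 8 wins 2–1.
Site 8 vs Site 2: Site 8 wins 2–1.
Site 3 vs Site 2: Site 2 wins 3–0.
Site 8 beats each rival — Site 3 (2–1), Site 2 (2–1) — so Site 8 is the Condorcet winner.

Site 8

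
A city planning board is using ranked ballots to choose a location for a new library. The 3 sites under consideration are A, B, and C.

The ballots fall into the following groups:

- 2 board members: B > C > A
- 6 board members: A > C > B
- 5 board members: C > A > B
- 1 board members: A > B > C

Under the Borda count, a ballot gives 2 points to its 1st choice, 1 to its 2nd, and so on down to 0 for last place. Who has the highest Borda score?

A

Borda scores:
  A: 2·0 + 6·2 + 5·1 + 2 = 19
  B: 2·2 + 6·0 + 5·0 + 1 = 5
  C: 2·1 + 6·1 + 5·2 + 0 = 18
A has the highest total.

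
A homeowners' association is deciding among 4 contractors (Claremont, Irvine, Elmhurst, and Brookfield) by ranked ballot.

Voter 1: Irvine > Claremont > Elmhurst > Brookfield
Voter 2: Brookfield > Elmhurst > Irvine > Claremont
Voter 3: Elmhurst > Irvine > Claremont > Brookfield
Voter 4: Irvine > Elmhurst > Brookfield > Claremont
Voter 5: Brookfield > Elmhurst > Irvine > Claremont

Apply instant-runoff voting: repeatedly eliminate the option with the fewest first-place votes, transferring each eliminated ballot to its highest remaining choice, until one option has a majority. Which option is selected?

Irvine

Round 1: Irvine 2, Brookfield 2, Elmhurst 1, Claremont 0. Claremont has the fewest and is eliminated.
Round 2: Irvine 2, Brookfield 2, Elmhurst 1. Elmhurst has the fewest and is eliminated.
Round 3: Irvine 3, Brookfield 2. Irvine has a majority.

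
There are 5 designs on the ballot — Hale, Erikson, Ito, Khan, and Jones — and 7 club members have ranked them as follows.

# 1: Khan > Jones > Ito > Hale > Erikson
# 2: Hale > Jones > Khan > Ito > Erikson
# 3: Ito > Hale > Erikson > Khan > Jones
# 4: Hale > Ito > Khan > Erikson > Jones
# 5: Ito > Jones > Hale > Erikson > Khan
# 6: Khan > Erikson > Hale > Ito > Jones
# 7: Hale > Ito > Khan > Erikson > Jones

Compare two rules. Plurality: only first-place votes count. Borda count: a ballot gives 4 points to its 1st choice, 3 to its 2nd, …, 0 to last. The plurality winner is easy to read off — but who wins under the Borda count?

Plurality first-place counts: Hale 3, Erikson 0, Ito 2, Khan 2, Jones 0 → Hale.
Borda totals: Hale 20, Erikson 8, Ito 18, Khan 15, Jones 9 → Hale.

Hale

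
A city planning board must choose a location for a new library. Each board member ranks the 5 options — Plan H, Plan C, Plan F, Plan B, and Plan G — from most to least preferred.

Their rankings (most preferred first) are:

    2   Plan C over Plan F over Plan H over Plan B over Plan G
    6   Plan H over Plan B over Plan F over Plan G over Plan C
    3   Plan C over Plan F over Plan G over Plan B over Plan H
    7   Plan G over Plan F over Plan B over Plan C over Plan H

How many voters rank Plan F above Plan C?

13

Ballots ranking Plan F above Plan C: 6+7 = 13.
Ballots ranking Plan C above Plan F: 2+3 = 5.
So 13 of 18 voters prefer Plan F to Plan C.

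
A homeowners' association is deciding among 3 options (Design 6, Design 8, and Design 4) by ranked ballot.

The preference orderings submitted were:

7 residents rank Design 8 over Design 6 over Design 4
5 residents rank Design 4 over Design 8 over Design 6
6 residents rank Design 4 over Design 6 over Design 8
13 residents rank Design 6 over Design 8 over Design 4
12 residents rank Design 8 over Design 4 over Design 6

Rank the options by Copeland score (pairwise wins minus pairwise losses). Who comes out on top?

Pairwise results:
  Design 6 vs Design 8: Design 8 wins 24–19.
  Design 6 vs Design 4: Design 4 wins 23–20.
  Design 8 vs Design 4: Design 8 wins 32–11.
Copeland scores (wins − losses):
  Design 6: 0 − 2 = -2
  Design 8: 2 − 0 = 2
  Design 4: 1 − 1 = 0
Design 8 has the best Copeland score.

Design 8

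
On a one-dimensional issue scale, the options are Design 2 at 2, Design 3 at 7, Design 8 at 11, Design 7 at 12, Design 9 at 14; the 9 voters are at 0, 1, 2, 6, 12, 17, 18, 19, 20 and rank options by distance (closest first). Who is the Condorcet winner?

Design 7

With single-peaked preferences on a line, the Condorcet winner is the candidate closest to the median voter.
The median voter (position 12) is closest to Design 7 at 12.
Check: Design 7 vs Design 3 — voters closer to Design 7: 5 of 9.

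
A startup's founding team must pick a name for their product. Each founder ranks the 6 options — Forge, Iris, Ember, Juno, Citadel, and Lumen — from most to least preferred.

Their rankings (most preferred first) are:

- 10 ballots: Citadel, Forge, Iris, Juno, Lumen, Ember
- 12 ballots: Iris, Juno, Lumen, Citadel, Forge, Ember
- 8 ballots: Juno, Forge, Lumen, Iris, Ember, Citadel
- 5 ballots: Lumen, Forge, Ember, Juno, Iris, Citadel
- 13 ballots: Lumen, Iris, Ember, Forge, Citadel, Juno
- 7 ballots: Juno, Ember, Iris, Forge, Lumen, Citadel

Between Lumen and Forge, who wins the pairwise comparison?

Lumen

Ballots ranking Lumen above Forge: 12+5+13 = 30.
Ballots ranking Forge above Lumen: 10+8+7 = 25.
Lumen wins the head-to-head, 30–25.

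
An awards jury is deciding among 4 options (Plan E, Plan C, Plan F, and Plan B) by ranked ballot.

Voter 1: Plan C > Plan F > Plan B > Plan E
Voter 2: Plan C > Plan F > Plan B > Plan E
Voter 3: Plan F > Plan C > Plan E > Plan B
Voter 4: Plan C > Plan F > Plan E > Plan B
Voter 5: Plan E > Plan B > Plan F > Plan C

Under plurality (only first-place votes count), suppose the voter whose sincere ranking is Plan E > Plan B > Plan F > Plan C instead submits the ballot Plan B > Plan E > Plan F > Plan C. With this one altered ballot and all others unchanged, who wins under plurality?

First-place totals with the altered ballot: Plan E 0, Plan C 3, Plan F 1, Plan B 1.
The winner is unchanged: still Plan C.

Plan C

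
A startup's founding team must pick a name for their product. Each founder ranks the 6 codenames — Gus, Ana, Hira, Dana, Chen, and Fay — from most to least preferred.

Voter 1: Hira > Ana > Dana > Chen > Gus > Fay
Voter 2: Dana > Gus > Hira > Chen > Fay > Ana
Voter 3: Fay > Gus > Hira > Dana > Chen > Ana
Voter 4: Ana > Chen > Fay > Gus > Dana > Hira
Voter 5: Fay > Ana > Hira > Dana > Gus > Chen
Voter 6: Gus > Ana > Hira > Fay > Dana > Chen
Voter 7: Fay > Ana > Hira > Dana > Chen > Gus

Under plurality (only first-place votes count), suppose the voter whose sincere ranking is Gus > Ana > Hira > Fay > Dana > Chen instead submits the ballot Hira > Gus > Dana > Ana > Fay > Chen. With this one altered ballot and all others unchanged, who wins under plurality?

Fay

First-place totals with the altered ballot: Gus 0, Ana 1, Hira 2, Dana 1, Chen 0, Fay 3.
The winner is unchanged: still Fay.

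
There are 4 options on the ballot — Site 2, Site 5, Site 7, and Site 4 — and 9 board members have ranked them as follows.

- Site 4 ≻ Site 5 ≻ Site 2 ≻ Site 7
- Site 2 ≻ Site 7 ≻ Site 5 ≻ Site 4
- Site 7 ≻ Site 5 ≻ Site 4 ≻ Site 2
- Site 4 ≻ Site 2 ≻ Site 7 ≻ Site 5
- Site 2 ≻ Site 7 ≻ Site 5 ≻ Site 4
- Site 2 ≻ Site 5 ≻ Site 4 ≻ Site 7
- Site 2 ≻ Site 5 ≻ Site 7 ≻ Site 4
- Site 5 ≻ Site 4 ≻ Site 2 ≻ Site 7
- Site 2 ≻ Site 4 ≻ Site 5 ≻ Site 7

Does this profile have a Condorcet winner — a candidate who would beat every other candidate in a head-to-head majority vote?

Yes

Head-to-head results (9 voters total):
Site 2 vs Site 5: Site 2 wins 6–3.
Site 2 vs Site 7: Site 2 wins 8–1.
Site 2 vs Site 4: Site 2 wins 5–4.
Site 5 vs Site 7: Site 5 wins 5–4.
Site 5 vs Site 4: Site 5 wins 6–3.
Site 7 vs Site 4: Site 4 wins 5–4.
Site 2 beats each rival — Site 5 (6–3), Site 7 (8–1), Site 4 (5–4) — so Site 2 is the Condorcet winner.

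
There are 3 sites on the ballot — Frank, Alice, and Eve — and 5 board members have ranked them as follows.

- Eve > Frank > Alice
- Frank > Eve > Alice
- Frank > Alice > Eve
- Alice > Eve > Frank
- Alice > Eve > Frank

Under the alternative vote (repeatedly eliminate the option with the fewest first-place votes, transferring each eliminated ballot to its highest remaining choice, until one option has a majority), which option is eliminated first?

Eve

Round 1: Frank 2, Alice 2, Eve 1. Eve has the fewest and is eliminated.
Round 2: Frank 3, Alice 2. Frank has a majority.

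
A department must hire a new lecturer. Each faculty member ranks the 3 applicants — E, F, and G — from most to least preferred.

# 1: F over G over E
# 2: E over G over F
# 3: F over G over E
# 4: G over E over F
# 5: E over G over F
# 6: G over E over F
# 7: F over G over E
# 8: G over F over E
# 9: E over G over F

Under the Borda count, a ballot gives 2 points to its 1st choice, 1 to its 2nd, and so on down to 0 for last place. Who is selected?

G

Borda scores:
  E: 0 + 2 + 0 + 1 + 2 + 1 + 0 + 0 + 2 = 8
  F: 2 + 0 + 2 + 0 + 0 + 0 + 2 + 1 + 0 = 7
  G: 1 + 1 + 1 + 2 + 1 + 2 + 1 + 2 + 1 = 12
G has the highest total.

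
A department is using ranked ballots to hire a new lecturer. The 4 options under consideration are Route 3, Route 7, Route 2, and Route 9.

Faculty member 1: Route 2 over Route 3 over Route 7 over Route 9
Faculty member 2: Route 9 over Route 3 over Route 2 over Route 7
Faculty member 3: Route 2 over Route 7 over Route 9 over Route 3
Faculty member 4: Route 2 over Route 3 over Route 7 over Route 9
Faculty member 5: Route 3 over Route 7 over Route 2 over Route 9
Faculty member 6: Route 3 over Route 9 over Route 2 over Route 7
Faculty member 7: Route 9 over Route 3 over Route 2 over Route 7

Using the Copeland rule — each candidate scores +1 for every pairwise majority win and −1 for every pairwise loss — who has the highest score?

Route 3

Pairwise results:
  Route 3 vs Route 7: Route 3 wins 6–1.
  Route 3 vs Route 2: Route 3 wins 4–3.
  Route 3 vs Route 9: Route 3 wins 4–3.
  Route 7 vs Route 2: Route 2 wins 6–1.
  Route 7 vs Route 9: Route 7 wins 4–3.
  Route 2 vs Route 9: Route 2 wins 4–3.
Copeland scores (wins − losses):
  Route 3: 3 − 0 = 3
  Route 7: 1 − 2 = -1
  Route 2: 2 − 1 = 1
  Route 9: 0 − 3 = -3
Route 3 has the best Copeland score.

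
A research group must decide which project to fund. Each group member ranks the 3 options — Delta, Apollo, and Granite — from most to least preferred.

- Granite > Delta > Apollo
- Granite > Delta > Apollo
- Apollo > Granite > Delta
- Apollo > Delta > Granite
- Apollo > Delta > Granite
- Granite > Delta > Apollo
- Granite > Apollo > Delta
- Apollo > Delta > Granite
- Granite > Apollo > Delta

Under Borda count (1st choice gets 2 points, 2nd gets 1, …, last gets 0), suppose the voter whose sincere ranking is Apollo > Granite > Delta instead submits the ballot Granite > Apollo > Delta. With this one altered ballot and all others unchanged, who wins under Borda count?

Borda totals with the altered ballot: Delta 6, Apollo 9, Granite 12.
The winner is unchanged: still Granite.

Granite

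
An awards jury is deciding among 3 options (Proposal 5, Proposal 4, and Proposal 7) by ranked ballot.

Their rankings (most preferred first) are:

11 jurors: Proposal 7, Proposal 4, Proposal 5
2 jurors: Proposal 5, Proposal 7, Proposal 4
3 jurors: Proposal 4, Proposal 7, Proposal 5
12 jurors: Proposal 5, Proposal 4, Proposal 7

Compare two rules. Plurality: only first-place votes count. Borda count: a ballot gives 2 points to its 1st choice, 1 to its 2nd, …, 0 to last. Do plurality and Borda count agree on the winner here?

Plurality first-place counts: Proposal 5 14, Proposal 4 3, Proposal 7 11 → Proposal 5.
Borda totals: Proposal 5 28, Proposal 4 29, Proposal 7 27 → Proposal 4.
The two rules disagree: plurality picks Proposal 5, Borda picks Proposal 4.

No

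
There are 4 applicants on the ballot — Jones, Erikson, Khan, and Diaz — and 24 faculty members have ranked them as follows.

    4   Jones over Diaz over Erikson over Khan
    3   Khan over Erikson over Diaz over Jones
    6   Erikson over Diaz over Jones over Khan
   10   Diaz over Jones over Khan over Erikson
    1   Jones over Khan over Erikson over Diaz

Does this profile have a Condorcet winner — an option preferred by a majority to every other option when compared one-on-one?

Yes

Head-to-head results (24 voters total):
Jones vs Erikson: Jones wins 15–9.
Jones vs Khan: Jones wins 21–3.
Jones vs Diaz: Diaz wins 19–5.
Erikson vs Khan: Khan wins 14–10.
Erikson vs Diaz: Diaz wins 14–10.
Khan vs Diaz: Diaz wins 20–4.
Diaz beats each rival — Jones (19–5), Erikson (14–10), Khan (20–4) — so Diaz is the Condorcet winner.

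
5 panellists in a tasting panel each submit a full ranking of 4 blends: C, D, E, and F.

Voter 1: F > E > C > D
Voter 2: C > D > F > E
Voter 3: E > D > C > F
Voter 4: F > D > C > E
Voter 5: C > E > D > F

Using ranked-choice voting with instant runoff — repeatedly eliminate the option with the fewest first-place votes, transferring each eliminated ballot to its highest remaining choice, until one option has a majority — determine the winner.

C

Round 1: C 2, F 2, E 1, D 0. D has the fewest and is eliminated.
Round 2: C 2, F 2, E 1. E has the fewest and is eliminated.
Round 3: C 3, F 2. C has a majority.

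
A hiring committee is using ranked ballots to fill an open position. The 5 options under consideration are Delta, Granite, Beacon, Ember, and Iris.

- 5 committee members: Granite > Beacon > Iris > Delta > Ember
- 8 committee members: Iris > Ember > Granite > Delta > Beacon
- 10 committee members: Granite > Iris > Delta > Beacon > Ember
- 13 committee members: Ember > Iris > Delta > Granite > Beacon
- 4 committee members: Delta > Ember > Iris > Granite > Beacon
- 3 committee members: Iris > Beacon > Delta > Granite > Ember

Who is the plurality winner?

First-place vote totals:
  Delta: 4
  Granite: 15
  Beacon: 0
  Ember: 13
  Iris: 11
Granite has the most first-place votes.

Granite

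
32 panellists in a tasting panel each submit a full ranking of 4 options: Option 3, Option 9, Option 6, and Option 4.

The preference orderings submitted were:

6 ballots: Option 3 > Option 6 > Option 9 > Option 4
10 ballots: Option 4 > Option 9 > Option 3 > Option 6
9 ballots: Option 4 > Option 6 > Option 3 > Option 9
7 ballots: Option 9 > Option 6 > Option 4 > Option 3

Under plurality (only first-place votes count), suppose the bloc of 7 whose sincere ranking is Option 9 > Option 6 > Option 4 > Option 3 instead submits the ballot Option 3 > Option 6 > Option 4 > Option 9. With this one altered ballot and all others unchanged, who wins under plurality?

First-place totals with the altered ballot: Option 3 13, Option 9 0, Option 6 0, Option 4 19.
The winner is unchanged: still Option 4.

Option 4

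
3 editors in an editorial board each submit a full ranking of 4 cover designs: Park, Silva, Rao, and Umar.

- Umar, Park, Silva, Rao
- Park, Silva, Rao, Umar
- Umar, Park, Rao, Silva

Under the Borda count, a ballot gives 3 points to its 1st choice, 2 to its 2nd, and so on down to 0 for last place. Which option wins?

Park

Borda scores:
  Park: 2 + 3 + 2 = 7
  Silva: 1 + 2 + 0 = 3
  Rao: 0 + 1 + 1 = 2
  Umar: 3 + 0 + 3 = 6
Park has the highest total.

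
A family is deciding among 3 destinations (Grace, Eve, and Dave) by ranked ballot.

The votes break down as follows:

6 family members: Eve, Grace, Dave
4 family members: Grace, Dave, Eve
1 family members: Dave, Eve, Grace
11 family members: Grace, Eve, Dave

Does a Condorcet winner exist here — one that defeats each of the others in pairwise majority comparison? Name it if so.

Head-to-head results (22 voters total):
Grace vs Eve: Grace wins 15–7.
Grace vs Dave: Grace wins 21–1.
Eve vs Dave: Eve wins 17–5.
Grace beats each rival — Eve (15–7), Dave (21–1) — so Grace is the Condorcet winner.

Grace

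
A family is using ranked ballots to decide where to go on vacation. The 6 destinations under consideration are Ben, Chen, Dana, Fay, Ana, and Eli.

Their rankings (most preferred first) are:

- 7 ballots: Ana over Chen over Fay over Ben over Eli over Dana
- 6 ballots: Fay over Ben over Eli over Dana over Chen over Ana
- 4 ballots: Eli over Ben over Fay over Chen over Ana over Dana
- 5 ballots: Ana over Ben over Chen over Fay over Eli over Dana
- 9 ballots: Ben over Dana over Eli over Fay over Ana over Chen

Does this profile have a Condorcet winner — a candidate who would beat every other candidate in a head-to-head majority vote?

Head-to-head results (31 voters total):
Ben vs Chen: Ben wins 24–7.
Ben vs Dana: Ben wins 31–0.
Ben vs Fay: Ben wins 18–13.
Ben vs Ana: Ben wins 19–12.
Ben vs Eli: Ben wins 27–4.
Chen vs Dana: Chen wins 16–15.
Chen vs Fay: Fay wins 19–12.
Chen vs Ana: Ana wins 21–10.
Chen vs Eli: Eli wins 19–12.
Dana vs Fay: Fay wins 22–9.
Dana vs Ana: Ana wins 16–15.
Dana vs Eli: Eli wins 22–9.
Fay vs Ana: Fay wins 19–12.
Fay vs Eli: Fay wins 18–13.
Ana vs Eli: Eli wins 19–12.
Ben beats each rival — Chen (24–7), Dana (31–0), Fay (18–13), Ana (19–12), Eli (27–4) — so Ben is the Condorcet winner.

Yes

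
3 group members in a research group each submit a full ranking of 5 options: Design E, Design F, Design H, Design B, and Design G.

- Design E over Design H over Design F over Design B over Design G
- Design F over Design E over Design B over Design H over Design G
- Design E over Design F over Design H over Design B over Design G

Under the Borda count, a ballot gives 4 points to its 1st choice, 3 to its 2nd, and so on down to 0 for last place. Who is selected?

Borda scores:
  Design E: 4 + 3 + 4 = 11
  Design F: 2 + 4 + 3 = 9
  Design H: 3 + 1 + 2 = 6
  Design B: 1 + 2 + 1 = 4
  Design G: 0 + 0 + 0 = 0
Design E has the highest total.

Design E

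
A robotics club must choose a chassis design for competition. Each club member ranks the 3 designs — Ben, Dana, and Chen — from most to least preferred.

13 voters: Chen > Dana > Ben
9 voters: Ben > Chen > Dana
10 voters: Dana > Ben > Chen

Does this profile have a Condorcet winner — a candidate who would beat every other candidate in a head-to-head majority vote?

No

Head-to-head results (32 voters total):
Ben vs Dana: Dana wins 23–9.
Ben vs Chen: Ben wins 19–13.
Dana vs Chen: Chen wins 22–10.
No candidate beats all others: Ben beats Chen beats Dana beats Ben, a majority cycle.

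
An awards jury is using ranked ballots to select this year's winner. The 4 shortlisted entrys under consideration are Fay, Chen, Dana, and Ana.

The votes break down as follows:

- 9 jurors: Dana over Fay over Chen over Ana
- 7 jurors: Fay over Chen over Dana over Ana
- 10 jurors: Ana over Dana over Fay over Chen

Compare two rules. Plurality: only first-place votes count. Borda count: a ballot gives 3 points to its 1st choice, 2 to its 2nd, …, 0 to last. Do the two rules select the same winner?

Plurality first-place counts: Fay 7, Chen 0, Dana 9, Ana 10 → Ana.
Borda totals: Fay 49, Chen 23, Dana 54, Ana 30 → Dana.
The two rules disagree: plurality picks Ana, Borda picks Dana.

No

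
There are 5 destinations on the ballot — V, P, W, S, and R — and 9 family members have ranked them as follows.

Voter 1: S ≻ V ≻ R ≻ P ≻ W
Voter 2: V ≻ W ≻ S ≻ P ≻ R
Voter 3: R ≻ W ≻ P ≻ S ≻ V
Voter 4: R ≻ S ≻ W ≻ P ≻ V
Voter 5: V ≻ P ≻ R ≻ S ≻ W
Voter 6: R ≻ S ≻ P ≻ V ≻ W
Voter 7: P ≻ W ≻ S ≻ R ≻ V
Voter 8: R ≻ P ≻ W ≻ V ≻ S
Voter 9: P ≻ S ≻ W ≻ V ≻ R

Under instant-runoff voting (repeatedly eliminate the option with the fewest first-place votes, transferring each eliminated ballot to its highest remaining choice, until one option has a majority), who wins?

Round 1: R 4, V 2, P 2, S 1, W 0. W has the fewest and is eliminated.
Round 2: R 4, V 2, P 2, S 1. S has the fewest and is eliminated.
Round 3: R 4, V 3, P 2. P has the fewest and is eliminated.
Round 4: R 5, V 4. R has a majority.

R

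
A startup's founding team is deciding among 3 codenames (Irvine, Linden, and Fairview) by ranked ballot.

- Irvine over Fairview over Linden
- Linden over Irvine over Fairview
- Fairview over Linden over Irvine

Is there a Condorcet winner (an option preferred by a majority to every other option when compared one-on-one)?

Head-to-head results (3 voters total):
Irvine vs Linden: Linden wins 2–1.
Irvine vs Fairview: Irvine wins 2–1.
Linden vs Fairview: Fairview wins 2–1.
No candidate beats all others: Irvine beats Fairview beats Linden beats Irvine, a majority cycle.

No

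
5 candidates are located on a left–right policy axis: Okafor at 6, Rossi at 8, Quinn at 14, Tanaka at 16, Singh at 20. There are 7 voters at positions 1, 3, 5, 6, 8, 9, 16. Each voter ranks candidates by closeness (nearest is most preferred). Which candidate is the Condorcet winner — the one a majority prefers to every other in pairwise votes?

With single-peaked preferences on a line, the Condorcet winner is the candidate closest to the median voter.
The median voter (position 6) is closest to Okafor at 6.
Check: Okafor vs Rossi — voters closer to Okafor: 4 of 7.

Okafor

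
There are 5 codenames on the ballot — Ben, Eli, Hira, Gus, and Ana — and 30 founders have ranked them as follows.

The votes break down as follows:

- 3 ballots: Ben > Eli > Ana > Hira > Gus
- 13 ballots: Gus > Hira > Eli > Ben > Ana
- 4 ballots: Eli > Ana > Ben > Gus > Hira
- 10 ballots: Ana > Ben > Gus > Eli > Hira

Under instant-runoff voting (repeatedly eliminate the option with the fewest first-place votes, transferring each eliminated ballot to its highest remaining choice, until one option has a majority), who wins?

Round 1: Gus 13, Ana 10, Eli 4, Ben 3, Hira 0. Hira has the fewest and is eliminated.
Round 2: Gus 13, Ana 10, Eli 4, Ben 3. Ben has the fewest and is eliminated.
Round 3: Gus 13, Ana 10, Eli 7. Eli has the fewest and is eliminated.
Round 4: Ana 17, Gus 13. Ana has a majority.

Ana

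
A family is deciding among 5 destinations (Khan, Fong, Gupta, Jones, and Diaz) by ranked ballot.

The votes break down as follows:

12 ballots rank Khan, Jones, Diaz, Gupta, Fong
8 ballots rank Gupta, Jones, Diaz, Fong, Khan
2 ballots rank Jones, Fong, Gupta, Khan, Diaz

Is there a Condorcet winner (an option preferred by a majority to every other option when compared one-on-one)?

Head-to-head results (22 voters total):
Khan vs Fong: Khan wins 12–10.
Khan vs Gupta: Khan wins 12–10.
Khan vs Jones: Khan wins 12–10.
Khan vs Diaz: Khan wins 14–8.
Fong vs Gupta: Gupta wins 20–2.
Fong vs Jones: Jones wins 22–0.
Fong vs Diaz: Diaz wins 20–2.
Gupta vs Jones: Jones wins 14–8.
Gupta vs Diaz: Diaz wins 12–10.
Jones vs Diaz: Jones wins 22–0.
Khan beats each rival — Fong (12–10), Gupta (12–10), Jones (12–10), Diaz (14–8) — so Khan is the Condorcet winner.

Yes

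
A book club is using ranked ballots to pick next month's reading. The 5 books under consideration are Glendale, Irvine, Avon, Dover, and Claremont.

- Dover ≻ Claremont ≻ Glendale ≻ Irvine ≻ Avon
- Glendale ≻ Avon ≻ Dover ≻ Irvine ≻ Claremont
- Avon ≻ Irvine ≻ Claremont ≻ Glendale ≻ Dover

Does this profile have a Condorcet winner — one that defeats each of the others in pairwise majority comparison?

No

Head-to-head results (3 voters total):
Glendale vs Irvine: Glendale wins 2–1.
Glendale vs Avon: Glendale wins 2–1.
Glendale vs Dover: Glendale wins 2–1.
Glendale vs Claremont: Claremont wins 2–1.
Irvine vs Avon: Avon wins 2–1.
Irvine vs Dover: Dover wins 2–1.
Irvine vs Claremont: Irvine wins 2–1.
Avon vs Dover: Avon wins 2–1.
Avon vs Claremont: Avon wins 2–1.
Dover vs Claremont: Dover wins 2–1.
No candidate beats all others: Glendale beats Irvine beats Claremont beats Glendale, a majority cycle.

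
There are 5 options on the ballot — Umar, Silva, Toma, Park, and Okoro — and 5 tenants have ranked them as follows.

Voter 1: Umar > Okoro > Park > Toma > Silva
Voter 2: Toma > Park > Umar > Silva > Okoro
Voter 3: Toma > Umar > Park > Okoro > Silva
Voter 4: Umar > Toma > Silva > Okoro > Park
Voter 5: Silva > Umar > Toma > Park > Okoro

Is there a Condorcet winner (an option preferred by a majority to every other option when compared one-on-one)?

Yes

Head-to-head results (5 voters total):
Umar vs Silva: Umar wins 4–1.
Umar vs Toma: Umar wins 3–2.
Umar vs Park: Umar wins 4–1.
Umar vs Okoro: Umar wins 5–0.
Silva vs Toma: Toma wins 4–1.
Silva vs Park: Park wins 3–2.
Silva vs Okoro: Silva wins 3–2.
Toma vs Park: Toma wins 4–1.
Toma vs Okoro: Toma wins 4–1.
Park vs Okoro: Park wins 3–2.
Umar beats each rival — Silva (4–1), Toma (3–2), Park (4–1), Okoro (5–0) — so Umar is the Condorcet winner.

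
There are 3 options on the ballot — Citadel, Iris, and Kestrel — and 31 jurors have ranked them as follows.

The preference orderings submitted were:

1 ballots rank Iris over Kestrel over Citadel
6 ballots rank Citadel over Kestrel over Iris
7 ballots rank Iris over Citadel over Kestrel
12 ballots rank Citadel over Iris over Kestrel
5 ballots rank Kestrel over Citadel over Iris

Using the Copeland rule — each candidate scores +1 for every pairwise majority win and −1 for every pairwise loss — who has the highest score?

Pairwise results:
  Citadel vs Iris: Citadel wins 23–8.
  Citadel vs Kestrel: Citadel wins 25–6.
  Iris vs Kestrel: Iris wins 20–11.
Copeland scores (wins − losses):
  Citadel: 2 − 0 = 2
  Iris: 1 − 1 = 0
  Kestrel: 0 − 2 = -2
Citadel has the best Copeland score.

Citadel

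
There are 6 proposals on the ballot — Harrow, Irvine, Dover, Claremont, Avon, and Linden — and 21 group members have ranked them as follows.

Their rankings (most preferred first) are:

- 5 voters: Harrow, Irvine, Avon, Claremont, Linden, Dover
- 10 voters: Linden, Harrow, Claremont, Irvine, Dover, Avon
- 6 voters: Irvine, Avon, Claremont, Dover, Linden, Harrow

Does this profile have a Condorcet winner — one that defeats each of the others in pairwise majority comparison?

Head-to-head results (21 voters total):
Harrow vs Irvine: Harrow wins 15–6.
Harrow vs Dover: Harrow wins 15–6.
Harrow vs Claremont: Harrow wins 15–6.
Harrow vs Avon: Harrow wins 15–6.
Harrow vs Linden: Linden wins 16–5.
Irvine vs Dover: Irvine wins 21–0.
Irvine vs Claremont: Irvine wins 11–10.
Irvine vs Avon: Irvine wins 21–0.
Irvine vs Linden: Irvine wins 11–10.
Dover vs Claremont: Claremont wins 21–0.
Dover vs Avon: Avon wins 11–10.
Dover vs Linden: Linden wins 15–6.
Claremont vs Avon: Avon wins 11–10.
Claremont vs Linden: Claremont wins 11–10.
Avon vs Linden: Avon wins 11–10.
No candidate beats all others: Harrow beats Irvine beats Linden beats Harrow, a majority cycle.

No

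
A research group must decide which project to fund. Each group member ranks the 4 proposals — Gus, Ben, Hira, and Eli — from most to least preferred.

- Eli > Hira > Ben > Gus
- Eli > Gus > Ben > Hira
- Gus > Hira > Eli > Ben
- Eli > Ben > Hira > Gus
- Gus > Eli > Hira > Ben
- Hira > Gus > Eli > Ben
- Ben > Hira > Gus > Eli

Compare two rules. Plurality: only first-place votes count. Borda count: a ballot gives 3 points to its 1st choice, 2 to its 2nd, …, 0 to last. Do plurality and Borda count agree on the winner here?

Plurality first-place counts: Gus 2, Ben 1, Hira 1, Eli 3 → Eli.
Borda totals: Gus 11, Ben 7, Hira 11, Eli 13 → Eli.
The two rules agree on Eli.

Yes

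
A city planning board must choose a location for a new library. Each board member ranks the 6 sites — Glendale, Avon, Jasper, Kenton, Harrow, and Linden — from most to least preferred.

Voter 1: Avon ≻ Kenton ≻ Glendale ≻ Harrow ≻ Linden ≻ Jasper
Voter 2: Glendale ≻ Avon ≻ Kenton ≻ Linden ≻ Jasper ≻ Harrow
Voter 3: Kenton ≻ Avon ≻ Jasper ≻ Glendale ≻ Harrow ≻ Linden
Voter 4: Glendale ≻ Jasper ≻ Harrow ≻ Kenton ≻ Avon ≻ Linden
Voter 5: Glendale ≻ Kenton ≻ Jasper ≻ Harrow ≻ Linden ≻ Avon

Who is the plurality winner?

Glendale

First-place vote totals:
  Glendale: 3
  Avon: 1
  Jasper: 0
  Kenton: 1
  Harrow: 0
  Linden: 0
Glendale has the most first-place votes.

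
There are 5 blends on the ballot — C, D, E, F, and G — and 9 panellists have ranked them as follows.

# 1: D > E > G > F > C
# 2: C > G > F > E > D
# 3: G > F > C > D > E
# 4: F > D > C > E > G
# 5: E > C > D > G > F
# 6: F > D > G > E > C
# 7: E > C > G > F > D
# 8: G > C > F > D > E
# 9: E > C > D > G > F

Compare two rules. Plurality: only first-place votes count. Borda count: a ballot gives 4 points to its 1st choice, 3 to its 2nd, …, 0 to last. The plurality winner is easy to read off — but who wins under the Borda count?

Plurality first-place counts: C 1, D 1, E 3, F 2, G 2 → E.
Borda totals: C 20, D 16, E 18, F 17, G 19 → C.

C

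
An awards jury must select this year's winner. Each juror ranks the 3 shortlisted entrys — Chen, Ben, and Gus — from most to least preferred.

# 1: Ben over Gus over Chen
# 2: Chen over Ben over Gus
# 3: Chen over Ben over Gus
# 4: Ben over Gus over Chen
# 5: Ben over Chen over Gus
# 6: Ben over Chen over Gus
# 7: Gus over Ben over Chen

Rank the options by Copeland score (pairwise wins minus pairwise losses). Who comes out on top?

Ben

Pairwise results:
  Chen vs Ben: Ben wins 5–2.
  Chen vs Gus: Chen wins 4–3.
  Ben vs Gus: Ben wins 6–1.
Copeland scores (wins − losses):
  Chen: 1 − 1 = 0
  Ben: 2 − 0 = 2
  Gus: 0 − 2 = -2
Ben has the best Copeland score.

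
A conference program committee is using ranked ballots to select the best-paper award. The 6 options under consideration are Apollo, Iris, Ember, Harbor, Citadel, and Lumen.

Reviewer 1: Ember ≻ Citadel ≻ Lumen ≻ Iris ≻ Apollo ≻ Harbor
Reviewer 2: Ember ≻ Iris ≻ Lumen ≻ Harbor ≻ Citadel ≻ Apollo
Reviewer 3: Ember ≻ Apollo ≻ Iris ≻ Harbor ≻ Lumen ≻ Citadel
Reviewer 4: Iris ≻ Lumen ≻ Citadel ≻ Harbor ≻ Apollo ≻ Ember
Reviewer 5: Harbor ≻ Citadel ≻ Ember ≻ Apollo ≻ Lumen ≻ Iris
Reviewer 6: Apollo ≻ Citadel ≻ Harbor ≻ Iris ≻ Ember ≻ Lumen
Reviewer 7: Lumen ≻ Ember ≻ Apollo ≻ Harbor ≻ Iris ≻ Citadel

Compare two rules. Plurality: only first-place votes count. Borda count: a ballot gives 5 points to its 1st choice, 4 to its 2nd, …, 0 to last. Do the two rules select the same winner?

Yes

Plurality first-place counts: Apollo 1, Iris 1, Ember 3, Harbor 1, Citadel 0, Lumen 1 → Ember.
Borda totals: Apollo 16, Iris 17, Ember 23, Harbor 16, Citadel 16, Lumen 17 → Ember.
The two rules agree on Ember.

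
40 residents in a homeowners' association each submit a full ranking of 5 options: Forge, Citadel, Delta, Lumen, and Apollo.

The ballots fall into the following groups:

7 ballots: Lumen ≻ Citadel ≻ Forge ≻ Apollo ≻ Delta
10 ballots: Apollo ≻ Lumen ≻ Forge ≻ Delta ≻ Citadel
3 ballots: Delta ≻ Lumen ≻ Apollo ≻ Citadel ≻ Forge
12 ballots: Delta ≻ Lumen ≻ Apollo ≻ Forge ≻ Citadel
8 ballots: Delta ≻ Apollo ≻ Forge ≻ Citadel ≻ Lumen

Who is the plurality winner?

First-place vote totals:
  Forge: 0
  Citadel: 0
  Delta: 23
  Lumen: 7
  Apollo: 10
Delta has the most first-place votes.

Delta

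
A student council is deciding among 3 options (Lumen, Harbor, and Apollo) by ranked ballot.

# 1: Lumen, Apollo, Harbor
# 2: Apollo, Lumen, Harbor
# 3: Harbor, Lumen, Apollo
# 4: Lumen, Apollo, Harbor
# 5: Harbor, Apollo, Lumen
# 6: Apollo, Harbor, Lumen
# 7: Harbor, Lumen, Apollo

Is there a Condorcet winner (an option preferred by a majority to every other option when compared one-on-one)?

No

Head-to-head results (7 voters total):
Lumen vs Harbor: Harbor wins 4–3.
Lumen vs Apollo: Lumen wins 4–3.
Harbor vs Apollo: Apollo wins 4–3.
No candidate beats all others: Lumen beats Apollo beats Harbor beats Lumen, a majority cycle.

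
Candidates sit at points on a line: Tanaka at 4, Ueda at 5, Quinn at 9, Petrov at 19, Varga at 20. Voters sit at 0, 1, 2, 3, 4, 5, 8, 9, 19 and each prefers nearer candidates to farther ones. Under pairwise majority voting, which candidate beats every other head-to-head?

Tanaka

With single-peaked preferences on a line, the Condorcet winner is the candidate closest to the median voter.
The median voter (position 4) is closest to Tanaka at 4.
Check: Tanaka vs Varga — voters closer to Tanaka: 8 of 9.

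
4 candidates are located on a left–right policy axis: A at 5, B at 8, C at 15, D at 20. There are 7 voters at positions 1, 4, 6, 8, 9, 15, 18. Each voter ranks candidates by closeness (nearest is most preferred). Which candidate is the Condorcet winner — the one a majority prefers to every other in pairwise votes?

B

With single-peaked preferences on a line, the Condorcet winner is the candidate closest to the median voter.
The median voter (position 8) is closest to B at 8.
Check: B vs D — voters closer to B: 5 of 7.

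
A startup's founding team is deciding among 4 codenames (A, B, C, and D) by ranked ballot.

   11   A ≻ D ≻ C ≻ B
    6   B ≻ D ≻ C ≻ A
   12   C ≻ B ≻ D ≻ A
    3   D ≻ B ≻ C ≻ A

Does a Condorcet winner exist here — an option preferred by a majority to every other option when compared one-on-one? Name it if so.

Head-to-head results (32 voters total):
A vs B: B wins 21–11.
A vs C: C wins 21–11.
A vs D: D wins 21–11.
B vs C: C wins 23–9.
B vs D: B wins 18–14.
C vs D: D wins 20–12.
No candidate beats all others: B beats D beats C beats B, a majority cycle.

There is no Condorcet winner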